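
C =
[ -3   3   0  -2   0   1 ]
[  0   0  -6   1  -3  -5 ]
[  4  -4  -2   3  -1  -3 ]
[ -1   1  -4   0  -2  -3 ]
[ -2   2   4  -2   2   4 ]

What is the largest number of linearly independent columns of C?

Row reduce to echelon form.
R3 ← R3 + (4/3)·R1: [0, 0, -2, 1/3, -1, -5/3]
R4 ← R4 − (1/3)·R1: [0, 0, -4, 2/3, -2, -10/3]
R5 ← R5 − (2/3)·R1: [0, 0, 4, -2/3, 2, 10/3]
R3 ← R3 − (1/3)·R2: [0, 0, 0, 0, 0, 0]
R4 ← R4 − (2/3)·R2: [0, 0, 0, 0, 0, 0]
R5 ← R5 + (2/3)·R2: [0, 0, 0, 0, 0, 0]
Echelon form has 2 nonzero rows, so rank(C) = 2.
The rank gives the maximum number of linearly independent columns: 2.

2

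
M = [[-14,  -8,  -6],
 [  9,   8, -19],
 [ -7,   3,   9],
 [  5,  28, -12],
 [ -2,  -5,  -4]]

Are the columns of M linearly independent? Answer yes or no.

yes

Row reduce M to echelon form.
R2 ← R2 + (9/14)·R1: [0, 20/7, -160/7]
R3 ← R3 − (1/2)·R1: [0, 7, 12]
R4 ← R4 + (5/14)·R1: [0, 176/7, -99/7]
R5 ← R5 − (1/7)·R1: [0, -27/7, -22/7]
R3 ← R3 − (49/20)·R2: [0, 0, 68]
R4 ← R4 − (44/5)·R2: [0, 0, 187]
R5 ← R5 + (27/20)·R2: [0, 0, -34]
R4 ← R4 − (11/4)·R3: [0, 0, 0]
R5 ← R5 + (1/2)·R3: [0, 0, 0]
3 pivots among 3 columns.
Every column is a pivot column, so the columns are linearly independent.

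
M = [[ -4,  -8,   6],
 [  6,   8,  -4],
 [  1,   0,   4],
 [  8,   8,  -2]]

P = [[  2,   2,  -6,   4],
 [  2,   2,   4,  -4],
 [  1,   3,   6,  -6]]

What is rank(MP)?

First compute MP:
[[-18,  -6,  28, -20],
 [ 24,  16, -28,  16],
 [  6,  14,  18, -20],
 [ 30,  26, -28,  12]]
Now row reduce the product.
R2 ← R2 + (4/3)·R1: [0, 8, 28/3, -32/3]
R3 ← R3 + (1/3)·R1: [0, 12, 82/3, -80/3]
R4 ← R4 + (5/3)·R1: [0, 16, 56/3, -64/3]
R3 ← R3 − (3/2)·R2: [0, 0, 40/3, -32/3]
R4 ← R4 − (2)·R2: [0, 0, 0, 0]
3 nonzero rows, so rank(MP) = 3.

3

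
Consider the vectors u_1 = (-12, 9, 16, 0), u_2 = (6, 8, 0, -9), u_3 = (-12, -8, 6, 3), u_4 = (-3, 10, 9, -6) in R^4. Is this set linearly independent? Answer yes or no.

Form the matrix with these vectors as rows and row reduce.
R2 ← R2 + (1/2)·R1: [0, 25/2, 8, -9]
R3 ← R3 − R1: [0, -17, -10, 3]
R4 ← R4 − (1/4)·R1: [0, 31/4, 5, -6]
R3 ← R3 + (34/25)·R2: [0, 0, 22/25, -231/25]
R4 ← R4 − (31/50)·R2: [0, 0, 1/25, -21/50]
R4 ← R4 − (1/22)·R3: [0, 0, 0, 0]
3 nonzero rows, so the 4 vectors span a space of dimension 3.
Since 3 < 4, the vectors are linearly dependent.

no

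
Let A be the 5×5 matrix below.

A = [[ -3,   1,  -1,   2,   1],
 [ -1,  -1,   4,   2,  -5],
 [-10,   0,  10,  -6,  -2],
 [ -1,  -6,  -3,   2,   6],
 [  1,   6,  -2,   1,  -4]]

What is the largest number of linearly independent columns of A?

5

Row reduce to echelon form.
R2 ← R2 − (1/3)·R1: [0, -4/3, 13/3, 4/3, -16/3]
R3 ← R3 − (10/3)·R1: [0, -10/3, 40/3, -38/3, -16/3]
R4 ← R4 − (1/3)·R1: [0, -19/3, -8/3, 4/3, 17/3]
R5 ← R5 + (1/3)·R1: [0, 19/3, -7/3, 5/3, -11/3]
R3 ← R3 − (5/2)·R2: [0, 0, 5/2, -16, 8]
R4 ← R4 − (19/4)·R2: [0, 0, -93/4, -5, 31]
R5 ← R5 + (19/4)·R2: [0, 0, 73/4, 8, -29]
R4 ← R4 + (93/10)·R3: [0, 0, 0, -769/5, 527/5]
R5 ← R5 − (73/10)·R3: [0, 0, 0, 624/5, -437/5]
R5 ← R5 + (624/769)·R4: [0, 0, 0, 0, -1441/769]
Echelon form has 5 nonzero rows, so rank(A) = 5.
The rank gives the maximum number of linearly independent columns: 5.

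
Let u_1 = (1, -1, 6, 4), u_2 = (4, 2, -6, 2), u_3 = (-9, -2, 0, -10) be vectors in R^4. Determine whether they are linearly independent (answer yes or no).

Form the matrix with these vectors as rows and row reduce.
R2 ← R2 − (4)·R1: [0, 6, -30, -14]
R3 ← R3 + (9)·R1: [0, -11, 54, 26]
R3 ← R3 + (11/6)·R2: [0, 0, -1, 1/3]
3 nonzero rows, so the 3 vectors span a space of dimension 3.
Since 3 = 3, the vectors are linearly independent.

yes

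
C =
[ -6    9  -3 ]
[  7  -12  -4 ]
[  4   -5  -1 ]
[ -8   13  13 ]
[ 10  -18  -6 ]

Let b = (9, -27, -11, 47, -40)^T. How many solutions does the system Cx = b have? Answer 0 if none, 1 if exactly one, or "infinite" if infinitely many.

Row reduce the augmented matrix [C | b].
R2 ← R2 + (7/6)·R1: [0, -3/2, -15/2, -33/2]
R3 ← R3 + (2/3)·R1: [0, 1, -3, -5]
R4 ← R4 − (4/3)·R1: [0, 1, 17, 35]
R5 ← R5 + (5/3)·R1: [0, -3, -11, -25]
R3 ← R3 + (2/3)·R2: [0, 0, -8, -16]
R4 ← R4 + (2/3)·R2: [0, 0, 12, 24]
R5 ← R5 − (2)·R2: [0, 0, 4, 8]
R4 ← R4 + (3/2)·R3: [0, 0, 0, 0]
R5 ← R5 + (1/2)·R3: [0, 0, 0, 0]
The echelon form has 3 nonzero rows, and every pivot lies in the first 3 columns, so rank(C) = rank([C|b]) = 3.
The system is consistent.
rank = 3 = number of unknowns, so the solution is unique.

1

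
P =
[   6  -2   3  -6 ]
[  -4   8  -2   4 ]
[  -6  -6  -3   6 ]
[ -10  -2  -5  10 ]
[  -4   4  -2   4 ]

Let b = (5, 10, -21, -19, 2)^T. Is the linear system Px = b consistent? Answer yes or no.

yes

Row reduce the augmented matrix [P | b].
R2 ← R2 + (2/3)·R1: [0, 20/3, 0, 0, 40/3]
R3 ← R3 + R1: [0, -8, 0, 0, -16]
R4 ← R4 + (5/3)·R1: [0, -16/3, 0, 0, -32/3]
R5 ← R5 + (2/3)·R1: [0, 8/3, 0, 0, 16/3]
R3 ← R3 + (6/5)·R2: [0, 0, 0, 0, 0]
R4 ← R4 + (4/5)·R2: [0, 0, 0, 0, 0]
R5 ← R5 − (2/5)·R2: [0, 0, 0, 0, 0]
The echelon form has 2 nonzero rows, and every pivot lies in the first 4 columns, so rank(P) = rank([P|b]) = 2.
The system is consistent.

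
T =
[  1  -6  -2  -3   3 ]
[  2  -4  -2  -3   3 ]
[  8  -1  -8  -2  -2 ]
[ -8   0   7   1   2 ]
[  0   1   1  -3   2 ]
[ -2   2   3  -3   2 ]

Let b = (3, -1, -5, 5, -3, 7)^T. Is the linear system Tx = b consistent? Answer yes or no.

no

Row reduce the augmented matrix [T | b].
R2 ← R2 − (2)·R1: [0, 8, 2, 3, -3, -7]
R3 ← R3 − (8)·R1: [0, 47, 8, 22, -26, -29]
R4 ← R4 + (8)·R1: [0, -48, -9, -23, 26, 29]
R6 ← R6 + (2)·R1: [0, -10, -1, -9, 8, 13]
R3 ← R3 − (47/8)·R2: [0, 0, -15/4, 35/8, -67/8, 97/8]
R4 ← R4 + (6)·R2: [0, 0, 3, -5, 8, -13]
R5 ← R5 − (1/8)·R2: [0, 0, 3/4, -27/8, 19/8, -17/8]
R6 ← R6 + (5/4)·R2: [0, 0, 3/2, -21/4, 17/4, 17/4]
R4 ← R4 + (4/5)·R3: [0, 0, 0, -3/2, 13/10, -33/10]
R5 ← R5 + (1/5)·R3: [0, 0, 0, -5/2, 7/10, 3/10]
R6 ← R6 + (2/5)·R3: [0, 0, 0, -7/2, 9/10, 91/10]
R5 ← R5 − (5/3)·R4: [0, 0, 0, 0, -22/15, 29/5]
R6 ← R6 − (7/3)·R4: [0, 0, 0, 0, -32/15, 84/5]
R6 ← R6 − (16/11)·R5: [0, 0, 0, 0, 0, 92/11]
The echelon form has 6 nonzero rows; the last pivot sits in the augmented column, so rank(T) = 5 but rank([T|b]) = 6.
Since the ranks differ, the system is inconsistent.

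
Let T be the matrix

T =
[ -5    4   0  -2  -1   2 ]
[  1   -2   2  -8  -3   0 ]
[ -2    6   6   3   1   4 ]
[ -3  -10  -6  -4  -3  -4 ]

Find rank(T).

4

Row reduce to echelon form.
R2 ← R2 + (1/5)·R1: [0, -6/5, 2, -42/5, -16/5, 2/5]
R3 ← R3 − (2/5)·R1: [0, 22/5, 6, 19/5, 7/5, 16/5]
R4 ← R4 − (3/5)·R1: [0, -62/5, -6, -14/5, -12/5, -26/5]
R3 ← R3 + (11/3)·R2: [0, 0, 40/3, -27, -31/3, 14/3]
R4 ← R4 − (31/3)·R2: [0, 0, -80/3, 84, 92/3, -28/3]
R4 ← R4 + (2)·R3: [0, 0, 0, 30, 10, 0]
Echelon form has 4 nonzero rows, so rank(T) = 4.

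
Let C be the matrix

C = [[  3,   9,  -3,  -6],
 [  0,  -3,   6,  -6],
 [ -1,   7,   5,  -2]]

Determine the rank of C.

Row reduce to echelon form.
R3 ← R3 + (1/3)·R1: [0, 10, 4, -4]
R3 ← R3 + (10/3)·R2: [0, 0, 24, -24]
Echelon form has 3 nonzero rows, so rank(C) = 3.

3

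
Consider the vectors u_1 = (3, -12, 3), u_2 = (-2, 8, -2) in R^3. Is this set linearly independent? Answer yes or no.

no

Form the matrix with these vectors as rows and row reduce.
R2 ← R2 + (2/3)·R1: [0, 0, 0]
1 nonzero row, so the 2 vectors span a space of dimension 1.
Since 1 < 2, the vectors are linearly dependent.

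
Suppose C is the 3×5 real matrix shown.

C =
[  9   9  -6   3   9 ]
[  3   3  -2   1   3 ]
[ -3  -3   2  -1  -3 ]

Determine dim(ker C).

4

Row reduce to echelon form.
R2 ← R2 − (1/3)·R1: [0, 0, 0, 0, 0]
R3 ← R3 + (1/3)·R1: [0, 0, 0, 0, 0]
1 nonzero row, so rank(C) = 1.
C has 5 columns; by rank–nullity, nullity = 5 − 1 = 4.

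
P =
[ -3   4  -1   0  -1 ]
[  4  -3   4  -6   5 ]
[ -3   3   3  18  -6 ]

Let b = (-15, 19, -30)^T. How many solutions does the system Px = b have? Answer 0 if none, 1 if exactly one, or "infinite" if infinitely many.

infinite

Row reduce the augmented matrix [P | b].
R2 ← R2 + (4/3)·R1: [0, 7/3, 8/3, -6, 11/3, -1]
R3 ← R3 − R1: [0, -1, 4, 18, -5, -15]
R3 ← R3 + (3/7)·R2: [0, 0, 36/7, 108/7, -24/7, -108/7]
The echelon form has 3 nonzero rows, and every pivot lies in the first 5 columns, so rank(P) = rank([P|b]) = 3.
The system is consistent.
rank = 3 < 5 unknowns, so there are infinitely many solutions.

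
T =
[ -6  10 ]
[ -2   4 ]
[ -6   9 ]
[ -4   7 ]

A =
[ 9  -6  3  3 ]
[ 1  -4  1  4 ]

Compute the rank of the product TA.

First compute TA:
[[-44,  -4,  -8,  22],
 [-14,  -4,  -2,  10],
 [-45,   0,  -9,  18],
 [-29,  -4,  -5,  16]]
Now row reduce the product.
R2 ← R2 − (7/22)·R1: [0, -30/11, 6/11, 3]
R3 ← R3 − (45/44)·R1: [0, 45/11, -9/11, -9/2]
R4 ← R4 − (29/44)·R1: [0, -15/11, 3/11, 3/2]
R3 ← R3 + (3/2)·R2: [0, 0, 0, 0]
R4 ← R4 − (1/2)·R2: [0, 0, 0, 0]
2 nonzero rows, so rank(TA) = 2.

2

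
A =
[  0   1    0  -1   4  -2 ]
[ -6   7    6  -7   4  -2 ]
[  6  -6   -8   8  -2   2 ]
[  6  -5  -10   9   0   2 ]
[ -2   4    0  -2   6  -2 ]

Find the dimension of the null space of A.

3

Row reduce to echelon form.
Swap R1 ↔ R2
R3 ← R3 + R1: [0, 1, -2, 1, 2, 0]
R4 ← R4 + R1: [0, 2, -4, 2, 4, 0]
R5 ← R5 − (1/3)·R1: [0, 5/3, -2, 1/3, 14/3, -4/3]
R3 ← R3 − R2: [0, 0, -2, 2, -2, 2]
R4 ← R4 − (2)·R2: [0, 0, -4, 4, -4, 4]
R5 ← R5 − (5/3)·R2: [0, 0, -2, 2, -2, 2]
R4 ← R4 − (2)·R3: [0, 0, 0, 0, 0, 0]
R5 ← R5 − R3: [0, 0, 0, 0, 0, 0]
3 nonzero rows, so rank(A) = 3.
A has 6 columns; by rank–nullity, nullity = 6 − 3 = 3.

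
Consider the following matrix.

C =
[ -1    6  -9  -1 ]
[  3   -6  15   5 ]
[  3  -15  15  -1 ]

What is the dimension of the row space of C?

3

Row reduce to echelon form.
R2 ← R2 + (3)·R1: [0, 12, -12, 2]
R3 ← R3 + (3)·R1: [0, 3, -12, -4]
R3 ← R3 − (1/4)·R2: [0, 0, -9, -9/2]
Echelon form has 3 nonzero rows, so rank(C) = 3.
The row space has dimension equal to the rank: 3.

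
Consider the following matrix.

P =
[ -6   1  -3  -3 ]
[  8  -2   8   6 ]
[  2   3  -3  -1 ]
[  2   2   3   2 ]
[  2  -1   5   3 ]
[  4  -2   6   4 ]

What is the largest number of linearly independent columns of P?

Row reduce to echelon form.
R2 ← R2 + (4/3)·R1: [0, -2/3, 4, 2]
R3 ← R3 + (1/3)·R1: [0, 10/3, -4, -2]
R4 ← R4 + (1/3)·R1: [0, 7/3, 2, 1]
R5 ← R5 + (1/3)·R1: [0, -2/3, 4, 2]
R6 ← R6 + (2/3)·R1: [0, -4/3, 4, 2]
R3 ← R3 + (5)·R2: [0, 0, 16, 8]
R4 ← R4 + (7/2)·R2: [0, 0, 16, 8]
R5 ← R5 − R2: [0, 0, 0, 0]
R6 ← R6 − (2)·R2: [0, 0, -4, -2]
R4 ← R4 − R3: [0, 0, 0, 0]
R6 ← R6 + (1/4)·R3: [0, 0, 0, 0]
Echelon form has 3 nonzero rows, so rank(P) = 3.
The rank gives the maximum number of linearly independent columns: 3.

3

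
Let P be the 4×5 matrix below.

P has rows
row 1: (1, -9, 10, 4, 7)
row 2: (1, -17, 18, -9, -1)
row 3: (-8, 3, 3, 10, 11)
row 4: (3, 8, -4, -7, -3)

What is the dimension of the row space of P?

Row reduce to echelon form.
R2 ← R2 − R1: [0, -8, 8, -13, -8]
R3 ← R3 + (8)·R1: [0, -69, 83, 42, 67]
R4 ← R4 − (3)·R1: [0, 35, -34, -19, -24]
R3 ← R3 − (69/8)·R2: [0, 0, 14, 1233/8, 136]
R4 ← R4 + (35/8)·R2: [0, 0, 1, -607/8, -59]
R4 ← R4 − (1/14)·R3: [0, 0, 0, -9731/112, -481/7]
Echelon form has 4 nonzero rows, so rank(P) = 4.
The row space has dimension equal to the rank: 4.

4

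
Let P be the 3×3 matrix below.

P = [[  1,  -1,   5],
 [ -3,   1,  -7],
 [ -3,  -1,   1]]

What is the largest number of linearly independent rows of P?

Row reduce to echelon form.
R2 ← R2 + (3)·R1: [0, -2, 8]
R3 ← R3 + (3)·R1: [0, -4, 16]
R3 ← R3 − (2)·R2: [0, 0, 0]
Echelon form has 2 nonzero rows, so rank(P) = 2.
The rank gives the maximum number of linearly independent rows: 2.

2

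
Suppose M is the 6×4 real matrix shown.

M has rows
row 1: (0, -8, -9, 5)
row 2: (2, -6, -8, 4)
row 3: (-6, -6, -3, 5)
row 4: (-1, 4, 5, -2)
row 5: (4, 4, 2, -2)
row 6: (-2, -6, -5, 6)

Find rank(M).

Row reduce to echelon form.
Swap R1 ↔ R2
R3 ← R3 + (3)·R1: [0, -24, -27, 17]
R4 ← R4 + (1/2)·R1: [0, 1, 1, 0]
R5 ← R5 − (2)·R1: [0, 16, 18, -10]
R6 ← R6 + R1: [0, -12, -13, 10]
R3 ← R3 − (3)·R2: [0, 0, 0, 2]
R4 ← R4 + (1/8)·R2: [0, 0, -1/8, 5/8]
R5 ← R5 + (2)·R2: [0, 0, 0, 0]
R6 ← R6 − (3/2)·R2: [0, 0, 1/2, 5/2]
Swap R3 ↔ R4
R6 ← R6 + (4)·R3: [0, 0, 0, 5]
R6 ← R6 − (5/2)·R4: [0, 0, 0, 0]
Echelon form has 4 nonzero rows, so rank(M) = 4.

4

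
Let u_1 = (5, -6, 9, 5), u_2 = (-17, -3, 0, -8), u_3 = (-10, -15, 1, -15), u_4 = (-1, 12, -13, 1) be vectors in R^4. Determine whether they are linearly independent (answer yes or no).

yes

Form the matrix with these vectors as rows and row reduce.
R2 ← R2 + (17/5)·R1: [0, -117/5, 153/5, 9]
R3 ← R3 + (2)·R1: [0, -27, 19, -5]
R4 ← R4 + (1/5)·R1: [0, 54/5, -56/5, 2]
R3 ← R3 − (15/13)·R2: [0, 0, -212/13, -200/13]
R4 ← R4 + (6/13)·R2: [0, 0, 38/13, 80/13]
R4 ← R4 + (19/106)·R3: [0, 0, 0, 180/53]
4 nonzero rows, so the 4 vectors span a space of dimension 4.
Since 4 = 4, the vectors are linearly independent.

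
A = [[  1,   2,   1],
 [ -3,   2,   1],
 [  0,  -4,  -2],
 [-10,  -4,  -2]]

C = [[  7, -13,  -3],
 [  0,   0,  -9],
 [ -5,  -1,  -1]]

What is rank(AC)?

First compute AC:
[[  2, -14, -22],
 [-26,  38, -10],
 [ 10,   2,  38],
 [-60, 132,  68]]
Now row reduce the product.
R2 ← R2 + (13)·R1: [0, -144, -296]
R3 ← R3 − (5)·R1: [0, 72, 148]
R4 ← R4 + (30)·R1: [0, -288, -592]
R3 ← R3 + (1/2)·R2: [0, 0, 0]
R4 ← R4 − (2)·R2: [0, 0, 0]
2 nonzero rows, so rank(AC) = 2.

2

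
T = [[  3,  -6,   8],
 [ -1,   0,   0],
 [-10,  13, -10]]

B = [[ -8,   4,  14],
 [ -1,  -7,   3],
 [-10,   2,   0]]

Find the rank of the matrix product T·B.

First compute TB:
[[-98,  70,  24],
 [  8,  -4, -14],
 [167, -151, -101]]
Now row reduce the product.
R2 ← R2 + (4/49)·R1: [0, 12/7, -590/49]
R3 ← R3 + (167/98)·R1: [0, -222/7, -2945/49]
R3 ← R3 + (37/2)·R2: [0, 0, -1980/7]
3 nonzero rows, so rank(TB) = 3.

3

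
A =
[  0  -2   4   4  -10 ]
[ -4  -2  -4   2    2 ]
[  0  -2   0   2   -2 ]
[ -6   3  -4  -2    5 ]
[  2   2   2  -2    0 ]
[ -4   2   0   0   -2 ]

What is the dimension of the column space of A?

Row reduce to echelon form.
Swap R1 ↔ R2
R4 ← R4 − (3/2)·R1: [0, 6, 2, -5, 2]
R5 ← R5 + (1/2)·R1: [0, 1, 0, -1, 1]
R6 ← R6 − R1: [0, 4, 4, -2, -4]
R3 ← R3 − R2: [0, 0, -4, -2, 8]
R4 ← R4 + (3)·R2: [0, 0, 14, 7, -28]
R5 ← R5 + (1/2)·R2: [0, 0, 2, 1, -4]
R6 ← R6 + (2)·R2: [0, 0, 12, 6, -24]
R4 ← R4 + (7/2)·R3: [0, 0, 0, 0, 0]
R5 ← R5 + (1/2)·R3: [0, 0, 0, 0, 0]
R6 ← R6 + (3)·R3: [0, 0, 0, 0, 0]
Echelon form has 3 nonzero rows, so rank(A) = 3.
The column space has dimension equal to the rank: 3.

3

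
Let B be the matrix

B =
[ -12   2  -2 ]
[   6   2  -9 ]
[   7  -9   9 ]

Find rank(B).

Row reduce to echelon form.
R2 ← R2 + (1/2)·R1: [0, 3, -10]
R3 ← R3 + (7/12)·R1: [0, -47/6, 47/6]
R3 ← R3 + (47/18)·R2: [0, 0, -329/18]
Echelon form has 3 nonzero rows, so rank(B) = 3.

3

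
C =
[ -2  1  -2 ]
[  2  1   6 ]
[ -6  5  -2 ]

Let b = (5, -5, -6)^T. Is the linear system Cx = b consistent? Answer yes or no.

Row reduce the augmented matrix [C | b].
R2 ← R2 + R1: [0, 2, 4, 0]
R3 ← R3 − (3)·R1: [0, 2, 4, -21]
R3 ← R3 − R2: [0, 0, 0, -21]
The echelon form has 3 nonzero rows; the last pivot sits in the augmented column, so rank(C) = 2 but rank([C|b]) = 3.
Since the ranks differ, the system is inconsistent.

no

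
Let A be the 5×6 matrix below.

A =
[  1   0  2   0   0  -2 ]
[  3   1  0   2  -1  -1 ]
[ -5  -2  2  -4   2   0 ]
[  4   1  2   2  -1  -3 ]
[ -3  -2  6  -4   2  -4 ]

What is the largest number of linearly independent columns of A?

Row reduce to echelon form.
R2 ← R2 − (3)·R1: [0, 1, -6, 2, -1, 5]
R3 ← R3 + (5)·R1: [0, -2, 12, -4, 2, -10]
R4 ← R4 − (4)·R1: [0, 1, -6, 2, -1, 5]
R5 ← R5 + (3)·R1: [0, -2, 12, -4, 2, -10]
R3 ← R3 + (2)·R2: [0, 0, 0, 0, 0, 0]
R4 ← R4 − R2: [0, 0, 0, 0, 0, 0]
R5 ← R5 + (2)·R2: [0, 0, 0, 0, 0, 0]
Echelon form has 2 nonzero rows, so rank(A) = 2.
The rank gives the maximum number of linearly independent columns: 2.

2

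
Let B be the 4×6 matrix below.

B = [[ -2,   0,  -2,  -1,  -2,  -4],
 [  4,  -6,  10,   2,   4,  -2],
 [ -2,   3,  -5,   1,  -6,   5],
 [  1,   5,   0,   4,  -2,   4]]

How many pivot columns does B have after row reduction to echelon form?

4

Row reduce to echelon form.
R2 ← R2 + (2)·R1: [0, -6, 6, 0, 0, -10]
R3 ← R3 − R1: [0, 3, -3, 2, -4, 9]
R4 ← R4 + (1/2)·R1: [0, 5, -1, 7/2, -3, 2]
R3 ← R3 + (1/2)·R2: [0, 0, 0, 2, -4, 4]
R4 ← R4 + (5/6)·R2: [0, 0, 4, 7/2, -3, -19/3]
Swap R3 ↔ R4
Echelon form has 4 nonzero rows, so rank(B) = 4.
Each nonzero row contributes one pivot column: 4 pivot columns.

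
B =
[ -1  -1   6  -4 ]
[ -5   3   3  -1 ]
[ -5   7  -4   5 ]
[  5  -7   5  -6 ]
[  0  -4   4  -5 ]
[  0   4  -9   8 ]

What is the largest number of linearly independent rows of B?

Row reduce to echelon form.
R2 ← R2 − (5)·R1: [0, 8, -27, 19]
R3 ← R3 − (5)·R1: [0, 12, -34, 25]
R4 ← R4 + (5)·R1: [0, -12, 35, -26]
R3 ← R3 − (3/2)·R2: [0, 0, 13/2, -7/2]
R4 ← R4 + (3/2)·R2: [0, 0, -11/2, 5/2]
R5 ← R5 + (1/2)·R2: [0, 0, -19/2, 9/2]
R6 ← R6 − (1/2)·R2: [0, 0, 9/2, -3/2]
R4 ← R4 + (11/13)·R3: [0, 0, 0, -6/13]
R5 ← R5 + (19/13)·R3: [0, 0, 0, -8/13]
R6 ← R6 − (9/13)·R3: [0, 0, 0, 12/13]
R5 ← R5 − (4/3)·R4: [0, 0, 0, 0]
R6 ← R6 + (2)·R4: [0, 0, 0, 0]
Echelon form has 4 nonzero rows, so rank(B) = 4.
The rank gives the maximum number of linearly independent rows: 4.

4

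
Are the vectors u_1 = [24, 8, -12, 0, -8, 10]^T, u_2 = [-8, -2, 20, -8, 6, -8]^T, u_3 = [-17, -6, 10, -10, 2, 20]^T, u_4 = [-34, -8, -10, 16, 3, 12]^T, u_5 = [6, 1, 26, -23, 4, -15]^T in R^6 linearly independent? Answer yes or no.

yes

Form the matrix with these vectors as rows and row reduce.
R2 ← R2 + (1/3)·R1: [0, 2/3, 16, -8, 10/3, -14/3]
R3 ← R3 + (17/24)·R1: [0, -1/3, 3/2, -10, -11/3, 325/12]
R4 ← R4 + (17/12)·R1: [0, 10/3, -27, 16, -25/3, 157/6]
R5 ← R5 − (1/4)·R1: [0, -1, 29, -23, 6, -35/2]
R3 ← R3 + (1/2)·R2: [0, 0, 19/2, -14, -2, 99/4]
R4 ← R4 − (5)·R2: [0, 0, -107, 56, -25, 99/2]
R5 ← R5 + (3/2)·R2: [0, 0, 53, -35, 11, -49/2]
R4 ← R4 + (214/19)·R3: [0, 0, 0, -1932/19, -903/19, 6237/19]
R5 ← R5 − (106/19)·R3: [0, 0, 0, 819/19, 421/19, -3089/19]
R5 ← R5 + (39/92)·R4: [0, 0, 0, 0, 185/92, -2155/92]
5 nonzero rows, so the 5 vectors span a space of dimension 5.
Since 5 = 5, the vectors are linearly independent.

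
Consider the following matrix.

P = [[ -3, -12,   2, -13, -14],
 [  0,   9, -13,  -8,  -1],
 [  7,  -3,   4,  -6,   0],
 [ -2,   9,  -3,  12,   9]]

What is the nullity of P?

2

Row reduce to echelon form.
R3 ← R3 + (7/3)·R1: [0, -31, 26/3, -109/3, -98/3]
R4 ← R4 − (2/3)·R1: [0, 17, -13/3, 62/3, 55/3]
R3 ← R3 + (31/9)·R2: [0, 0, -325/9, -575/9, -325/9]
R4 ← R4 − (17/9)·R2: [0, 0, 182/9, 322/9, 182/9]
R4 ← R4 + (14/25)·R3: [0, 0, 0, 0, 0]
3 nonzero rows, so rank(P) = 3.
P has 5 columns; by rank–nullity, nullity = 5 − 3 = 2.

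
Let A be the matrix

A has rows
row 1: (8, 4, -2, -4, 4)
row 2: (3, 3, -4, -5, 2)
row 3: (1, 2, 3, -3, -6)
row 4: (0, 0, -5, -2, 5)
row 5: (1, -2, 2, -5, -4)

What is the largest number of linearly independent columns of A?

5

Row reduce to echelon form.
R2 ← R2 − (3/8)·R1: [0, 3/2, -13/4, -7/2, 1/2]
R3 ← R3 − (1/8)·R1: [0, 3/2, 13/4, -5/2, -13/2]
R5 ← R5 − (1/8)·R1: [0, -5/2, 9/4, -9/2, -9/2]
R3 ← R3 − R2: [0, 0, 13/2, 1, -7]
R5 ← R5 + (5/3)·R2: [0, 0, -19/6, -31/3, -11/3]
R4 ← R4 + (10/13)·R3: [0, 0, 0, -16/13, -5/13]
R5 ← R5 + (19/39)·R3: [0, 0, 0, -128/13, -92/13]
R5 ← R5 − (8)·R4: [0, 0, 0, 0, -4]
Echelon form has 5 nonzero rows, so rank(A) = 5.
The rank gives the maximum number of linearly independent columns: 5.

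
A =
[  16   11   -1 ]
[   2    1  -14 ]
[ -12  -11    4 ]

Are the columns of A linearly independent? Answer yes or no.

Row reduce A to echelon form.
R2 ← R2 − (1/8)·R1: [0, -3/8, -111/8]
R3 ← R3 + (3/4)·R1: [0, -11/4, 13/4]
R3 ← R3 − (22/3)·R2: [0, 0, 105]
3 pivots among 3 columns.
Every column is a pivot column, so the columns are linearly independent.

yes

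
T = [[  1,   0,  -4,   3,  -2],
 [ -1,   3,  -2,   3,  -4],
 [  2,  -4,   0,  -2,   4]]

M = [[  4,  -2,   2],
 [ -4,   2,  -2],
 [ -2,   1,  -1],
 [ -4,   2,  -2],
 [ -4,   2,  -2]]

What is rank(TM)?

1

First compute TM:
[[  8,  -4,   4],
 [ -8,   4,  -4],
 [ 16,  -8,   8]]
Now row reduce the product.
R2 ← R2 + R1: [0, 0, 0]
R3 ← R3 − (2)·R1: [0, 0, 0]
1 nonzero row, so rank(TM) = 1.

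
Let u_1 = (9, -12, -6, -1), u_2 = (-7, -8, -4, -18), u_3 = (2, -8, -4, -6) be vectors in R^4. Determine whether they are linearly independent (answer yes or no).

no

Form the matrix with these vectors as rows and row reduce.
R2 ← R2 + (7/9)·R1: [0, -52/3, -26/3, -169/9]
R3 ← R3 − (2/9)·R1: [0, -16/3, -8/3, -52/9]
R3 ← R3 − (4/13)·R2: [0, 0, 0, 0]
2 nonzero rows, so the 3 vectors span a space of dimension 2.
Since 2 < 3, the vectors are linearly dependent.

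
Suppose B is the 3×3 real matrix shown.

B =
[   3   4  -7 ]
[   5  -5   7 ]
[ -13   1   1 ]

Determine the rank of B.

Row reduce to echelon form.
R2 ← R2 − (5/3)·R1: [0, -35/3, 56/3]
R3 ← R3 + (13/3)·R1: [0, 55/3, -88/3]
R3 ← R3 + (11/7)·R2: [0, 0, 0]
Echelon form has 2 nonzero rows, so rank(B) = 2.

2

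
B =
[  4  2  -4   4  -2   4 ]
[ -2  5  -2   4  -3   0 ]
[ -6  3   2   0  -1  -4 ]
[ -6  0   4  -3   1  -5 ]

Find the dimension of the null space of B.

4

Row reduce to echelon form.
R2 ← R2 + (1/2)·R1: [0, 6, -4, 6, -4, 2]
R3 ← R3 + (3/2)·R1: [0, 6, -4, 6, -4, 2]
R4 ← R4 + (3/2)·R1: [0, 3, -2, 3, -2, 1]
R3 ← R3 − R2: [0, 0, 0, 0, 0, 0]
R4 ← R4 − (1/2)·R2: [0, 0, 0, 0, 0, 0]
2 nonzero rows, so rank(B) = 2.
B has 6 columns; by rank–nullity, nullity = 6 − 2 = 4.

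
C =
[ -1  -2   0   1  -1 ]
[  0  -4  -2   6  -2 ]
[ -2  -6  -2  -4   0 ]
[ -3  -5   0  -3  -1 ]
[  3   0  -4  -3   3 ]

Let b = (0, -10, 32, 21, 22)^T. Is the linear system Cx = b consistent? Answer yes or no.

yes

Row reduce the augmented matrix [C | b].
R3 ← R3 − (2)·R1: [0, -2, -2, -6, 2, 32]
R4 ← R4 − (3)·R1: [0, 1, 0, -6, 2, 21]
R5 ← R5 + (3)·R1: [0, -6, -4, 0, 0, 22]
R3 ← R3 − (1/2)·R2: [0, 0, -1, -9, 3, 37]
R4 ← R4 + (1/4)·R2: [0, 0, -1/2, -9/2, 3/2, 37/2]
R5 ← R5 − (3/2)·R2: [0, 0, -1, -9, 3, 37]
R4 ← R4 − (1/2)·R3: [0, 0, 0, 0, 0, 0]
R5 ← R5 − R3: [0, 0, 0, 0, 0, 0]
The echelon form has 3 nonzero rows, and every pivot lies in the first 5 columns, so rank(C) = rank([C|b]) = 3.
The system is consistent.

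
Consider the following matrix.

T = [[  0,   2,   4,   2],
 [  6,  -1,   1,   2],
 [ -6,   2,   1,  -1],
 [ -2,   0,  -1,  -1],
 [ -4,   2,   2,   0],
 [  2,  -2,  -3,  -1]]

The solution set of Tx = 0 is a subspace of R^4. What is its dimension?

Row reduce to echelon form.
Swap R1 ↔ R2
R3 ← R3 + R1: [0, 1, 2, 1]
R4 ← R4 + (1/3)·R1: [0, -1/3, -2/3, -1/3]
R5 ← R5 + (2/3)·R1: [0, 4/3, 8/3, 4/3]
R6 ← R6 − (1/3)·R1: [0, -5/3, -10/3, -5/3]
R3 ← R3 − (1/2)·R2: [0, 0, 0, 0]
R4 ← R4 + (1/6)·R2: [0, 0, 0, 0]
R5 ← R5 − (2/3)·R2: [0, 0, 0, 0]
R6 ← R6 + (5/6)·R2: [0, 0, 0, 0]
2 nonzero rows, so rank(T) = 2.
T has 4 columns; by rank–nullity, nullity = 4 − 2 = 2.

2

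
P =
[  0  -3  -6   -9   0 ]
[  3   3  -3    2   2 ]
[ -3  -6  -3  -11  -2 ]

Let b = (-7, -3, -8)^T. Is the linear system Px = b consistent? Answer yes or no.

no

Row reduce the augmented matrix [P | b].
Swap R1 ↔ R2
R3 ← R3 + R1: [0, -3, -6, -9, 0, -11]
R3 ← R3 − R2: [0, 0, 0, 0, 0, -4]
The echelon form has 3 nonzero rows; the last pivot sits in the augmented column, so rank(P) = 2 but rank([P|b]) = 3.
Since the ranks differ, the system is inconsistent.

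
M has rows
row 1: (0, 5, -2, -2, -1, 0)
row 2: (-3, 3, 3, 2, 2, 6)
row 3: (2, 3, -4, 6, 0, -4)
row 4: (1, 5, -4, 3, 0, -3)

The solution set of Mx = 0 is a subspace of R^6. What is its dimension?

Row reduce to echelon form.
Swap R1 ↔ R2
R3 ← R3 + (2/3)·R1: [0, 5, -2, 22/3, 4/3, 0]
R4 ← R4 + (1/3)·R1: [0, 6, -3, 11/3, 2/3, -1]
R3 ← R3 − R2: [0, 0, 0, 28/3, 7/3, 0]
R4 ← R4 − (6/5)·R2: [0, 0, -3/5, 91/15, 28/15, -1]
Swap R3 ↔ R4
4 nonzero rows, so rank(M) = 4.
M has 6 columns; by rank–nullity, nullity = 6 − 4 = 2.

2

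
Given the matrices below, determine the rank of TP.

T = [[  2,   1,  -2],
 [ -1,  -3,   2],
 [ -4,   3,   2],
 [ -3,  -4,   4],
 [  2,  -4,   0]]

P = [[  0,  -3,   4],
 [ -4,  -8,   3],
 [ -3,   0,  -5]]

First compute TP:
[[  2, -14,  21],
 [  6,  27, -23],
 [-18, -12, -17],
 [  4,  41, -44],
 [ 16,  26,  -4]]
Now row reduce the product.
R2 ← R2 − (3)·R1: [0, 69, -86]
R3 ← R3 + (9)·R1: [0, -138, 172]
R4 ← R4 − (2)·R1: [0, 69, -86]
R5 ← R5 − (8)·R1: [0, 138, -172]
R3 ← R3 + (2)·R2: [0, 0, 0]
R4 ← R4 − R2: [0, 0, 0]
R5 ← R5 − (2)·R2: [0, 0, 0]
2 nonzero rows, so rank(TP) = 2.

2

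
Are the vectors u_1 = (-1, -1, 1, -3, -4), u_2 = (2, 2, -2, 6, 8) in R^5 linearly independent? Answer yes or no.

Form the matrix with these vectors as rows and row reduce.
R2 ← R2 + (2)·R1: [0, 0, 0, 0, 0]
1 nonzero row, so the 2 vectors span a space of dimension 1.
Since 1 < 2, the vectors are linearly dependent.

no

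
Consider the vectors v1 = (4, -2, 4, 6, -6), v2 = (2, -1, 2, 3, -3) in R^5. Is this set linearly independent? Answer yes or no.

Form the matrix with these vectors as rows and row reduce.
R2 ← R2 − (1/2)·R1: [0, 0, 0, 0, 0]
1 nonzero row, so the 2 vectors span a space of dimension 1.
Since 1 < 2, the vectors are linearly dependent.

no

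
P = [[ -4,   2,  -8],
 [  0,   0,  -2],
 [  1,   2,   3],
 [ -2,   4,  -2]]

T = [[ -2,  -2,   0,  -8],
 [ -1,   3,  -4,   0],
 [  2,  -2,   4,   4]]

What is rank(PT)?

First compute PT:
[[-10,  30, -40,   0],
 [ -4,   4,  -8,  -8],
 [  2,  -2,   4,   4],
 [ -4,  20, -24,   8]]
Now row reduce the product.
R2 ← R2 − (2/5)·R1: [0, -8, 8, -8]
R3 ← R3 + (1/5)·R1: [0, 4, -4, 4]
R4 ← R4 − (2/5)·R1: [0, 8, -8, 8]
R3 ← R3 + (1/2)·R2: [0, 0, 0, 0]
R4 ← R4 + R2: [0, 0, 0, 0]
2 nonzero rows, so rank(PT) = 2.

2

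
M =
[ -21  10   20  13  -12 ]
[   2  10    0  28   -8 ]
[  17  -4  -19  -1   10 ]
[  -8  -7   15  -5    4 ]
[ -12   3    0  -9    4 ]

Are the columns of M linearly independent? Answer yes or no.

no

Row reduce M to echelon form.
R2 ← R2 + (2/21)·R1: [0, 230/21, 40/21, 614/21, -64/7]
R3 ← R3 + (17/21)·R1: [0, 86/21, -59/21, 200/21, 2/7]
R4 ← R4 − (8/21)·R1: [0, -227/21, 155/21, -209/21, 60/7]
R5 ← R5 − (4/7)·R1: [0, -19/7, -80/7, -115/7, 76/7]
R3 ← R3 − (43/115)·R2: [0, 0, -81/23, -162/115, 426/115]
R4 ← R4 + (227/230)·R2: [0, 0, 213/23, 2174/115, -52/115]
R5 ← R5 + (57/230)·R2: [0, 0, -252/23, -1056/115, 988/115]
R4 ← R4 + (71/27)·R3: [0, 0, 0, 76/5, 418/45]
R5 ← R5 − (28/9)·R3: [0, 0, 0, -24/5, -44/15]
R5 ← R5 + (6/19)·R4: [0, 0, 0, 0, 0]
4 pivots among 5 columns.
Only 4 < 5 pivot columns, so the columns are linearly dependent.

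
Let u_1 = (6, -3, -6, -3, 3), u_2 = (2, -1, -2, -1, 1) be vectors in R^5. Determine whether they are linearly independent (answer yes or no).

no

Form the matrix with these vectors as rows and row reduce.
R2 ← R2 − (1/3)·R1: [0, 0, 0, 0, 0]
1 nonzero row, so the 2 vectors span a space of dimension 1.
Since 1 < 2, the vectors are linearly dependent.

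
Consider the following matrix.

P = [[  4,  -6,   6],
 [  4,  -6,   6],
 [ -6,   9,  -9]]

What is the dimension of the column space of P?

Row reduce to echelon form.
R2 ← R2 − R1: [0, 0, 0]
R3 ← R3 + (3/2)·R1: [0, 0, 0]
Echelon form has 1 nonzero row, so rank(P) = 1.
The column space has dimension equal to the rank: 1.

1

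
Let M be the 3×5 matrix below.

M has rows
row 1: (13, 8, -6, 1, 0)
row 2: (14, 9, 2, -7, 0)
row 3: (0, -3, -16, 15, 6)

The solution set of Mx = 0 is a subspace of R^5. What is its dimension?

2

Row reduce to echelon form.
R2 ← R2 − (14/13)·R1: [0, 5/13, 110/13, -105/13, 0]
R3 ← R3 + (39/5)·R2: [0, 0, 50, -48, 6]
3 nonzero rows, so rank(M) = 3.
M has 5 columns; by rank–nullity, nullity = 5 − 3 = 2.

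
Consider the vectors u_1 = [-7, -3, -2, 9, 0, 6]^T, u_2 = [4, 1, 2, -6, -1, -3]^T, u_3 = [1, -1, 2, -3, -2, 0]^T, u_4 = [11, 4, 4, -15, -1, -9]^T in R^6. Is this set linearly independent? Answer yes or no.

no

Form the matrix with these vectors as rows and row reduce.
R2 ← R2 + (4/7)·R1: [0, -5/7, 6/7, -6/7, -1, 3/7]
R3 ← R3 + (1/7)·R1: [0, -10/7, 12/7, -12/7, -2, 6/7]
R4 ← R4 + (11/7)·R1: [0, -5/7, 6/7, -6/7, -1, 3/7]
R3 ← R3 − (2)·R2: [0, 0, 0, 0, 0, 0]
R4 ← R4 − R2: [0, 0, 0, 0, 0, 0]
2 nonzero rows, so the 4 vectors span a space of dimension 2.
Since 2 < 4, the vectors are linearly dependent.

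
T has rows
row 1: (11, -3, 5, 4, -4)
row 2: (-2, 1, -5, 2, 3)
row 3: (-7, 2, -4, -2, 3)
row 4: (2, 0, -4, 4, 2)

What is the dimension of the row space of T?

Row reduce to echelon form.
R2 ← R2 + (2/11)·R1: [0, 5/11, -45/11, 30/11, 25/11]
R3 ← R3 + (7/11)·R1: [0, 1/11, -9/11, 6/11, 5/11]
R4 ← R4 − (2/11)·R1: [0, 6/11, -54/11, 36/11, 30/11]
R3 ← R3 − (1/5)·R2: [0, 0, 0, 0, 0]
R4 ← R4 − (6/5)·R2: [0, 0, 0, 0, 0]
Echelon form has 2 nonzero rows, so rank(T) = 2.
The row space has dimension equal to the rank: 2.

2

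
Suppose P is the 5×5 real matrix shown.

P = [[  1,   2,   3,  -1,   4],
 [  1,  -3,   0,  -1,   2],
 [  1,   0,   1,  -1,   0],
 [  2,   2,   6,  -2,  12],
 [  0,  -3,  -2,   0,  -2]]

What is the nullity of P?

2

Row reduce to echelon form.
R2 ← R2 − R1: [0, -5, -3, 0, -2]
R3 ← R3 − R1: [0, -2, -2, 0, -4]
R4 ← R4 − (2)·R1: [0, -2, 0, 0, 4]
R3 ← R3 − (2/5)·R2: [0, 0, -4/5, 0, -16/5]
R4 ← R4 − (2/5)·R2: [0, 0, 6/5, 0, 24/5]
R5 ← R5 − (3/5)·R2: [0, 0, -1/5, 0, -4/5]
R4 ← R4 + (3/2)·R3: [0, 0, 0, 0, 0]
R5 ← R5 − (1/4)·R3: [0, 0, 0, 0, 0]
3 nonzero rows, so rank(P) = 3.
P has 5 columns; by rank–nullity, nullity = 5 − 3 = 2.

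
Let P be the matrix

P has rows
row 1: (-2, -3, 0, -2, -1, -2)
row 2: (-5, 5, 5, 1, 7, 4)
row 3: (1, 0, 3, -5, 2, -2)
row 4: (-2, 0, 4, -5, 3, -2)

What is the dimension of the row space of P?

Row reduce to echelon form.
R2 ← R2 − (5/2)·R1: [0, 25/2, 5, 6, 19/2, 9]
R3 ← R3 + (1/2)·R1: [0, -3/2, 3, -6, 3/2, -3]
R4 ← R4 − R1: [0, 3, 4, -3, 4, 0]
R3 ← R3 + (3/25)·R2: [0, 0, 18/5, -132/25, 66/25, -48/25]
R4 ← R4 − (6/25)·R2: [0, 0, 14/5, -111/25, 43/25, -54/25]
R4 ← R4 − (7/9)·R3: [0, 0, 0, -1/3, -1/3, -2/3]
Echelon form has 4 nonzero rows, so rank(P) = 4.
The row space has dimension equal to the rank: 4.

4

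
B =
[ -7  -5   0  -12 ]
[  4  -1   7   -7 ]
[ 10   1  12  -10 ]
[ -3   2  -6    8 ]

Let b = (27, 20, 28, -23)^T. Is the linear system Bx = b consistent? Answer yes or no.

yes

Row reduce the augmented matrix [B | b].
R2 ← R2 + (4/7)·R1: [0, -27/7, 7, -97/7, 248/7]
R3 ← R3 + (10/7)·R1: [0, -43/7, 12, -190/7, 466/7]
R4 ← R4 − (3/7)·R1: [0, 29/7, -6, 92/7, -242/7]
R3 ← R3 − (43/27)·R2: [0, 0, 23/27, -137/27, 274/27]
R4 ← R4 + (29/27)·R2: [0, 0, 41/27, -47/27, 94/27]
R4 ← R4 − (41/23)·R3: [0, 0, 0, 168/23, -336/23]
The echelon form has 4 nonzero rows, and every pivot lies in the first 4 columns, so rank(B) = rank([B|b]) = 4.
The system is consistent.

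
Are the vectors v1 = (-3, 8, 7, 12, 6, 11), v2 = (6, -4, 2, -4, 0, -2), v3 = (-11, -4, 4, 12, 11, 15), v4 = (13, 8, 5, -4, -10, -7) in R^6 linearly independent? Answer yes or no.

yes

Form the matrix with these vectors as rows and row reduce.
R2 ← R2 + (2)·R1: [0, 12, 16, 20, 12, 20]
R3 ← R3 − (11/3)·R1: [0, -100/3, -65/3, -32, -11, -76/3]
R4 ← R4 + (13/3)·R1: [0, 128/3, 106/3, 48, 16, 122/3]
R3 ← R3 + (25/9)·R2: [0, 0, 205/9, 212/9, 67/3, 272/9]
R4 ← R4 − (32/9)·R2: [0, 0, -194/9, -208/9, -80/3, -274/9]
R4 ← R4 + (194/205)·R3: [0, 0, 0, -168/205, -1134/205, -378/205]
4 nonzero rows, so the 4 vectors span a space of dimension 4.
Since 4 = 4, the vectors are linearly independent.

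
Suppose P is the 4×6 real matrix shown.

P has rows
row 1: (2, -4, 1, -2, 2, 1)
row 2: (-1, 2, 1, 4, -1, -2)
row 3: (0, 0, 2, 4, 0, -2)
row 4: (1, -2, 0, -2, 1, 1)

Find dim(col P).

Row reduce to echelon form.
R2 ← R2 + (1/2)·R1: [0, 0, 3/2, 3, 0, -3/2]
R4 ← R4 − (1/2)·R1: [0, 0, -1/2, -1, 0, 1/2]
R3 ← R3 − (4/3)·R2: [0, 0, 0, 0, 0, 0]
R4 ← R4 + (1/3)·R2: [0, 0, 0, 0, 0, 0]
Echelon form has 2 nonzero rows, so rank(P) = 2.
The column space has dimension equal to the rank: 2.

2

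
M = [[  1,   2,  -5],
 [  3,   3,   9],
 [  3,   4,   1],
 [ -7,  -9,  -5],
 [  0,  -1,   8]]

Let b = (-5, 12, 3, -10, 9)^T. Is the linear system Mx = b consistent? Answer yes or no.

Row reduce the augmented matrix [M | b].
R2 ← R2 − (3)·R1: [0, -3, 24, 27]
R3 ← R3 − (3)·R1: [0, -2, 16, 18]
R4 ← R4 + (7)·R1: [0, 5, -40, -45]
R3 ← R3 − (2/3)·R2: [0, 0, 0, 0]
R4 ← R4 + (5/3)·R2: [0, 0, 0, 0]
R5 ← R5 − (1/3)·R2: [0, 0, 0, 0]
The echelon form has 2 nonzero rows, and every pivot lies in the first 3 columns, so rank(M) = rank([M|b]) = 2.
The system is consistent.

yes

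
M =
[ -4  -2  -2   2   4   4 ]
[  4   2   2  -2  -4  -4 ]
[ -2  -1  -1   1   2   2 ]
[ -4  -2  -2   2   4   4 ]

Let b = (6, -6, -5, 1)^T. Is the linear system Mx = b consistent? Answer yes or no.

Row reduce the augmented matrix [M | b].
R2 ← R2 + R1: [0, 0, 0, 0, 0, 0, 0]
R3 ← R3 − (1/2)·R1: [0, 0, 0, 0, 0, 0, -8]
R4 ← R4 − R1: [0, 0, 0, 0, 0, 0, -5]
Swap R2 ↔ R3
R4 ← R4 − (5/8)·R2: [0, 0, 0, 0, 0, 0, 0]
The echelon form has 2 nonzero rows; the last pivot sits in the augmented column, so rank(M) = 1 but rank([M|b]) = 2.
Since the ranks differ, the system is inconsistent.

no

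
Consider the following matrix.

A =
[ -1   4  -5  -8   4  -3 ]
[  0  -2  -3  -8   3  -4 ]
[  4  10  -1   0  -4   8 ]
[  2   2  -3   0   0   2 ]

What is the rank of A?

4

Row reduce to echelon form.
R3 ← R3 + (4)·R1: [0, 26, -21, -32, 12, -4]
R4 ← R4 + (2)·R1: [0, 10, -13, -16, 8, -4]
R3 ← R3 + (13)·R2: [0, 0, -60, -136, 51, -56]
R4 ← R4 + (5)·R2: [0, 0, -28, -56, 23, -24]
R4 ← R4 − (7/15)·R3: [0, 0, 0, 112/15, -4/5, 32/15]
Echelon form has 4 nonzero rows, so rank(A) = 4.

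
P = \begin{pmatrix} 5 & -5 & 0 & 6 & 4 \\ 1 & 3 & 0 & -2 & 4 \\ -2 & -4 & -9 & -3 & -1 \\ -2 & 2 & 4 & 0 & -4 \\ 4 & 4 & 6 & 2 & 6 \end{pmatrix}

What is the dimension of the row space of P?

Row reduce to echelon form.
R2 ← R2 − (1/5)·R1: [0, 4, 0, -16/5, 16/5]
R3 ← R3 + (2/5)·R1: [0, -6, -9, -3/5, 3/5]
R4 ← R4 + (2/5)·R1: [0, 0, 4, 12/5, -12/5]
R5 ← R5 − (4/5)·R1: [0, 8, 6, -14/5, 14/5]
R3 ← R3 + (3/2)·R2: [0, 0, -9, -27/5, 27/5]
R5 ← R5 − (2)·R2: [0, 0, 6, 18/5, -18/5]
R4 ← R4 + (4/9)·R3: [0, 0, 0, 0, 0]
R5 ← R5 + (2/3)·R3: [0, 0, 0, 0, 0]
Echelon form has 3 nonzero rows, so rank(P) = 3.
The row space has dimension equal to the rank: 3.

3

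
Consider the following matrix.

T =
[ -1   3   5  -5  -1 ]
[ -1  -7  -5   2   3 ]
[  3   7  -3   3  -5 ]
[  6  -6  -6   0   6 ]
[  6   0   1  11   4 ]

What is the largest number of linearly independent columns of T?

4

Row reduce to echelon form.
R2 ← R2 − R1: [0, -10, -10, 7, 4]
R3 ← R3 + (3)·R1: [0, 16, 12, -12, -8]
R4 ← R4 + (6)·R1: [0, 12, 24, -30, 0]
R5 ← R5 + (6)·R1: [0, 18, 31, -19, -2]
R3 ← R3 + (8/5)·R2: [0, 0, -4, -4/5, -8/5]
R4 ← R4 + (6/5)·R2: [0, 0, 12, -108/5, 24/5]
R5 ← R5 + (9/5)·R2: [0, 0, 13, -32/5, 26/5]
R4 ← R4 + (3)·R3: [0, 0, 0, -24, 0]
R5 ← R5 + (13/4)·R3: [0, 0, 0, -9, 0]
R5 ← R5 − (3/8)·R4: [0, 0, 0, 0, 0]
Echelon form has 4 nonzero rows, so rank(T) = 4.
The rank gives the maximum number of linearly independent columns: 4.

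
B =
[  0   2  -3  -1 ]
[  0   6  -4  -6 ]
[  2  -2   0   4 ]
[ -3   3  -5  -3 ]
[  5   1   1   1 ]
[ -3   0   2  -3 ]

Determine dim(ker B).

1

Row reduce to echelon form.
Swap R1 ↔ R3
R4 ← R4 + (3/2)·R1: [0, 0, -5, 3]
R5 ← R5 − (5/2)·R1: [0, 6, 1, -9]
R6 ← R6 + (3/2)·R1: [0, -3, 2, 3]
R3 ← R3 − (1/3)·R2: [0, 0, -5/3, 1]
R5 ← R5 − R2: [0, 0, 5, -3]
R6 ← R6 + (1/2)·R2: [0, 0, 0, 0]
R4 ← R4 − (3)·R3: [0, 0, 0, 0]
R5 ← R5 + (3)·R3: [0, 0, 0, 0]
3 nonzero rows, so rank(B) = 3.
B has 4 columns; by rank–nullity, nullity = 4 − 3 = 1.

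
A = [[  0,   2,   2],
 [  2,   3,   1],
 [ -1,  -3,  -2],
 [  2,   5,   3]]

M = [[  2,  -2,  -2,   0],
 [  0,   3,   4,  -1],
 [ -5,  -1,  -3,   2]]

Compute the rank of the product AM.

2

First compute AM:
[[-10,   4,   2,   2],
 [ -1,   4,   5,  -1],
 [  8,  -5,  -4,  -1],
 [-11,   8,   7,   1]]
Now row reduce the product.
R2 ← R2 − (1/10)·R1: [0, 18/5, 24/5, -6/5]
R3 ← R3 + (4/5)·R1: [0, -9/5, -12/5, 3/5]
R4 ← R4 − (11/10)·R1: [0, 18/5, 24/5, -6/5]
R3 ← R3 + (1/2)·R2: [0, 0, 0, 0]
R4 ← R4 − R2: [0, 0, 0, 0]
2 nonzero rows, so rank(AM) = 2.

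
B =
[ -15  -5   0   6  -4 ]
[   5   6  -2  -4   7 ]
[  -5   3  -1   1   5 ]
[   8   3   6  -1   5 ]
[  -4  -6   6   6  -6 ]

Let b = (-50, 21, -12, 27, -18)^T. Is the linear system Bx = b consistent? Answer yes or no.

Row reduce the augmented matrix [B | b].
R2 ← R2 + (1/3)·R1: [0, 13/3, -2, -2, 17/3, 13/3]
R3 ← R3 − (1/3)·R1: [0, 14/3, -1, -1, 19/3, 14/3]
R4 ← R4 + (8/15)·R1: [0, 1/3, 6, 11/5, 43/15, 1/3]
R5 ← R5 − (4/15)·R1: [0, -14/3, 6, 22/5, -74/15, -14/3]
R3 ← R3 − (14/13)·R2: [0, 0, 15/13, 15/13, 3/13, 0]
R4 ← R4 − (1/13)·R2: [0, 0, 80/13, 153/65, 158/65, 0]
R5 ← R5 + (14/13)·R2: [0, 0, 50/13, 146/65, 76/65, 0]
R4 ← R4 − (16/3)·R3: [0, 0, 0, -19/5, 6/5, 0]
R5 ← R5 − (10/3)·R3: [0, 0, 0, -8/5, 2/5, 0]
R5 ← R5 − (8/19)·R4: [0, 0, 0, 0, -2/19, 0]
The echelon form has 5 nonzero rows, and every pivot lies in the first 5 columns, so rank(B) = rank([B|b]) = 5.
The system is consistent.

yes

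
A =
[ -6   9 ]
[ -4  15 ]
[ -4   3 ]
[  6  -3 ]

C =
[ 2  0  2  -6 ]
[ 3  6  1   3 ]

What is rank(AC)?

First compute AC:
[[ 15,  54,  -3,  63],
 [ 37,  90,   7,  69],
 [  1,  18,  -5,  33],
 [  3, -18,   9, -45]]
Now row reduce the product.
R2 ← R2 − (37/15)·R1: [0, -216/5, 72/5, -432/5]
R3 ← R3 − (1/15)·R1: [0, 72/5, -24/5, 144/5]
R4 ← R4 − (1/5)·R1: [0, -144/5, 48/5, -288/5]
R3 ← R3 + (1/3)·R2: [0, 0, 0, 0]
R4 ← R4 − (2/3)·R2: [0, 0, 0, 0]
2 nonzero rows, so rank(AC) = 2.

2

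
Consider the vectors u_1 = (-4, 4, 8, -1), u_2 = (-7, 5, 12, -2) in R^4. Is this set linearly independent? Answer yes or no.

yes

Form the matrix with these vectors as rows and row reduce.
R2 ← R2 − (7/4)·R1: [0, -2, -2, -1/4]
2 nonzero rows, so the 2 vectors span a space of dimension 2.
Since 2 = 2, the vectors are linearly independent.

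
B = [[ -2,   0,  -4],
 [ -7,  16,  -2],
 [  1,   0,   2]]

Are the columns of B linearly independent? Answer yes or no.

no

Row reduce B to echelon form.
R2 ← R2 − (7/2)·R1: [0, 16, 12]
R3 ← R3 + (1/2)·R1: [0, 0, 0]
2 pivots among 3 columns.
Only 2 < 3 pivot columns, so the columns are linearly dependent.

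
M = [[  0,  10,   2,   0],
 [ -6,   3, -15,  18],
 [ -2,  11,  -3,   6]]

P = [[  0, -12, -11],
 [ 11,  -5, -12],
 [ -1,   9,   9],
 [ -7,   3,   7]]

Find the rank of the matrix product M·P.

2

First compute MP:
[[108, -32, -102],
 [-78, -24,  21],
 [ 82, -40, -95]]
Now row reduce the product.
R2 ← R2 + (13/18)·R1: [0, -424/9, -158/3]
R3 ← R3 − (41/54)·R1: [0, -424/27, -158/9]
R3 ← R3 − (1/3)·R2: [0, 0, 0]
2 nonzero rows, so rank(MP) = 2.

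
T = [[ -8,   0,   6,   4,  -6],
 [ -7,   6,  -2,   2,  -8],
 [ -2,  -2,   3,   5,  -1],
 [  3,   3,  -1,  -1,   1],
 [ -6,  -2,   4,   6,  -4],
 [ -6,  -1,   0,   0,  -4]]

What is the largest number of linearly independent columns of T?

Row reduce to echelon form.
R2 ← R2 − (7/8)·R1: [0, 6, -29/4, -3/2, -11/4]
R3 ← R3 − (1/4)·R1: [0, -2, 3/2, 4, 1/2]
R4 ← R4 + (3/8)·R1: [0, 3, 5/4, 1/2, -5/4]
R5 ← R5 − (3/4)·R1: [0, -2, -1/2, 3, 1/2]
R6 ← R6 − (3/4)·R1: [0, -1, -9/2, -3, 1/2]
R3 ← R3 + (1/3)·R2: [0, 0, -11/12, 7/2, -5/12]
R4 ← R4 − (1/2)·R2: [0, 0, 39/8, 5/4, 1/8]
R5 ← R5 + (1/3)·R2: [0, 0, -35/12, 5/2, -5/12]
R6 ← R6 + (1/6)·R2: [0, 0, -137/24, -13/4, 1/24]
R4 ← R4 + (117/22)·R3: [0, 0, 0, 437/22, -23/11]
R5 ← R5 − (35/11)·R3: [0, 0, 0, -95/11, 10/11]
R6 ← R6 − (137/22)·R3: [0, 0, 0, -551/22, 29/11]
R5 ← R5 + (10/23)·R4: [0, 0, 0, 0, 0]
R6 ← R6 + (29/23)·R4: [0, 0, 0, 0, 0]
Echelon form has 4 nonzero rows, so rank(T) = 4.
The rank gives the maximum number of linearly independent columns: 4.

4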